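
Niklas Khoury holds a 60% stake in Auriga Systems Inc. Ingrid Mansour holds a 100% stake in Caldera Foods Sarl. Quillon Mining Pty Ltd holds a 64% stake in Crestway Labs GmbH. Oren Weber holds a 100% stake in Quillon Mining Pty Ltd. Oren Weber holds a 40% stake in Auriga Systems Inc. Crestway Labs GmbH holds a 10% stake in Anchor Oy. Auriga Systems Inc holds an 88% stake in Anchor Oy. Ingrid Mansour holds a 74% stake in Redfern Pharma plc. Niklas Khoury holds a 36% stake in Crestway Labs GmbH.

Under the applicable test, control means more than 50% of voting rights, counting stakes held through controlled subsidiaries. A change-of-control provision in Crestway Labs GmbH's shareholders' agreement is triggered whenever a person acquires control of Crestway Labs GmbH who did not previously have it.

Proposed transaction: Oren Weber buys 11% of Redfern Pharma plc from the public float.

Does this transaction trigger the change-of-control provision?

No

The purchase changes only Oren's holdings, so Oren is the only person who could newly come to control Crestway.
Oren holds 100% of Quillon, so Oren controls Quillon.
Quillon holds 64% of Crestway, so Oren controls Crestway.
So Oren already controls Crestway before the transaction.
After the purchase, Oren holds 11% of Redfern directly.
Oren controlled Crestway already, so this is not a new person acquiring control; every other person's position is unchanged or reduced.
No new person acquires control, so the clause is not triggered.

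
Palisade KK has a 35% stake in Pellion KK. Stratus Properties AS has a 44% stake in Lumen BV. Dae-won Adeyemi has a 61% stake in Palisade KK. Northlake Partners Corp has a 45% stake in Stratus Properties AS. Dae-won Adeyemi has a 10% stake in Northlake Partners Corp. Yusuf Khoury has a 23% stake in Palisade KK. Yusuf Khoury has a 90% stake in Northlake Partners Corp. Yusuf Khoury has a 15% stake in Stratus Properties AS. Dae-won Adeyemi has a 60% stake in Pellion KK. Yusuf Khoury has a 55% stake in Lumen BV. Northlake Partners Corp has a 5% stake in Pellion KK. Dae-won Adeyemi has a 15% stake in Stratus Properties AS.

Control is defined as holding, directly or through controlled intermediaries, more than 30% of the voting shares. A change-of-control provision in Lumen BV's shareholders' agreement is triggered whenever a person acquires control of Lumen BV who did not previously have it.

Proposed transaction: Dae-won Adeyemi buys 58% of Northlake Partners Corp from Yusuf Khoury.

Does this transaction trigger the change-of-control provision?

Yes

The purchase adds only to Dae-won's holdings (Yusuf's stake shrinks), so Dae-won is the only person who could newly come to control Lumen.
Dae-won holds 61% of Palisade, so Dae-won controls Palisade.
Palisade and Dae-won together hold 35% + 60% = 95% of Pellion, so Dae-won controls Pellion.
Neither Dae-won nor any entity Dae-won controls holds any voting interest in Lumen.
So before the transaction, Dae-won does not control Lumen.
After the purchase, Dae-won's direct stake in Northlake rises to 10% + 58% = 68%, and Yusuf's stake falls to 32%.
Dae-won holds 68% of Northlake, so Dae-won controls Northlake.
Dae-won and Northlake together hold 15% + 45% = 60% of Stratus, so Dae-won controls Stratus.
Stratus holds 44% of Lumen, so Dae-won controls Lumen.
Dae-won did not control Lumen before and does after, so the clause is triggered.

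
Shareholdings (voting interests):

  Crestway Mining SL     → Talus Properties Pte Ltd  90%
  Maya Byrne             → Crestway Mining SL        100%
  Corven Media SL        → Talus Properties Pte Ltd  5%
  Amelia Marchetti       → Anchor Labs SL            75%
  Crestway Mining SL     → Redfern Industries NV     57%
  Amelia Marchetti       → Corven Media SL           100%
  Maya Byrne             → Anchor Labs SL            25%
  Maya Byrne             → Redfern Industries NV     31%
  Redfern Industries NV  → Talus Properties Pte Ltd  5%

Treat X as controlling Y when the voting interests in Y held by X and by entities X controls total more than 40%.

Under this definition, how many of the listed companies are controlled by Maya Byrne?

Maya holds 100% of Crestway, so Maya controls Crestway.
Crestway and Maya together hold 57% + 31% = 88% of Redfern, so Maya controls Redfern.
Crestway and Redfern together hold 90% + 5% = 95% of Talus, so Maya controls Talus.
No other company's threshold is met.
Maya controls 3 companies.

3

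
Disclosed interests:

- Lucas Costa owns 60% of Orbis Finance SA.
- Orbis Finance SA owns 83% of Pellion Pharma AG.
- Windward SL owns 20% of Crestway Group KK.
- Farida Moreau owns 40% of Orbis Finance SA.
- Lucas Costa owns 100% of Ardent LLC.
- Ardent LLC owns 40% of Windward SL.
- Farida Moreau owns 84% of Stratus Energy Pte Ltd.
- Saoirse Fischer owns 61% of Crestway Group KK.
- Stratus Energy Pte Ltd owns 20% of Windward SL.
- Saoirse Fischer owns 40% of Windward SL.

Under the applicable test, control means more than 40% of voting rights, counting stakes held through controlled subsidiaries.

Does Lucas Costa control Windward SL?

No

Lucas holds 100% of Ardent, so Lucas controls Ardent.
Lucas holds 60% of Orbis, so Lucas controls Orbis.
Orbis holds 83% of Pellion, so Lucas controls Pellion.
In Windward, Lucas's side holds only 40%, not > 40%.
So Lucas does not control Windward.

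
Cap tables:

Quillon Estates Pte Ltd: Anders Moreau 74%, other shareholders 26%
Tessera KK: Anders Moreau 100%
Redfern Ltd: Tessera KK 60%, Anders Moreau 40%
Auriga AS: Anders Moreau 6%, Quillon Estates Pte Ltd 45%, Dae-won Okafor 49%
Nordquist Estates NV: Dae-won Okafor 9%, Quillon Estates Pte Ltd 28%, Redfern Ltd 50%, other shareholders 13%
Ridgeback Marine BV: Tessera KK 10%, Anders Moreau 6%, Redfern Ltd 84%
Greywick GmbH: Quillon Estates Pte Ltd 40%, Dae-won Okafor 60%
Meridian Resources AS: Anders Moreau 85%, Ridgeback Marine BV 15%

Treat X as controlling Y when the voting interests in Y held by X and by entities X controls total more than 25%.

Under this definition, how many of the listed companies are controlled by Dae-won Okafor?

Dae-won holds 49% of Auriga, so Dae-won controls Auriga.
Dae-won holds 60% of Greywick, so Dae-won controls Greywick.
No other company's threshold is met.
Dae-won controls 2 companies.

2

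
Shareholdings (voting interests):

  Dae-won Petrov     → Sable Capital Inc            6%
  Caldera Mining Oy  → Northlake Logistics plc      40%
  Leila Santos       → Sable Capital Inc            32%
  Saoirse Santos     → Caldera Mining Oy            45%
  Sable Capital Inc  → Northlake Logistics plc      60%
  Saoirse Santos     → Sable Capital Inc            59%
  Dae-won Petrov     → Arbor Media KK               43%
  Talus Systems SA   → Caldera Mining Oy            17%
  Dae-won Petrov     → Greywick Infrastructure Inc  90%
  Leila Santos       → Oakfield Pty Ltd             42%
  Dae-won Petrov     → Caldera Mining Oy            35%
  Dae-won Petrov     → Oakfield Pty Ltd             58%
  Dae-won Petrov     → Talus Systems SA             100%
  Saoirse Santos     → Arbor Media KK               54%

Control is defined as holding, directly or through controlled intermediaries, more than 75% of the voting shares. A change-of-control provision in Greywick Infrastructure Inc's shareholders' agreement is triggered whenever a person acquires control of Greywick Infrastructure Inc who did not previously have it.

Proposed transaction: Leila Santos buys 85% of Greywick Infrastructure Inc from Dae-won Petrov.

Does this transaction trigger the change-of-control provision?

Yes

The purchase adds only to Leila's holdings (Dae-won's stake shrinks), so Leila is the only person who could newly come to control Greywick.
Leila's largest direct stake is 42% in Oakfield, which does not meet the threshold, so Leila controls no company.
Neither Leila nor any entity Leila controls holds any voting interest in Greywick.
So before the transaction, Leila does not control Greywick.
After the purchase, Leila holds 85% of Greywick directly, and Dae-won's stake falls to 5%.
Leila holds 85% of Greywick, so Leila controls Greywick.
Leila did not control Greywick before and does after, so the clause is triggered.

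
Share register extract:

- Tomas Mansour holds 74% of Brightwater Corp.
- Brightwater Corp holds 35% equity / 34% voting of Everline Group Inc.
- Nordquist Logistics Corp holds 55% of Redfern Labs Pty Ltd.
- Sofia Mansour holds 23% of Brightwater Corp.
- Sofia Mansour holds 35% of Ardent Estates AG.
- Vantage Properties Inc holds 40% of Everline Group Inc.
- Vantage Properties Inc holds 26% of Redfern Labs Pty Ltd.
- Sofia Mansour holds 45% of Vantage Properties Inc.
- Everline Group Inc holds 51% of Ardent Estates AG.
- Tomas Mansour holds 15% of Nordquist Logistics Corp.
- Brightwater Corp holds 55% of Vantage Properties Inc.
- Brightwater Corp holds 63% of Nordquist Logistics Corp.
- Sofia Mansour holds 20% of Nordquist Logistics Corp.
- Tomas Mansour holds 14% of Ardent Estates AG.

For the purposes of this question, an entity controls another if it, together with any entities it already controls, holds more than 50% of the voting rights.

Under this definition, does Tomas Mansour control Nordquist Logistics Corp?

Yes

Tomas holds 74% of Brightwater, so Tomas controls Brightwater.
Brightwater and Tomas together hold 63% + 15% = 78% of Nordquist, so Tomas controls Nordquist.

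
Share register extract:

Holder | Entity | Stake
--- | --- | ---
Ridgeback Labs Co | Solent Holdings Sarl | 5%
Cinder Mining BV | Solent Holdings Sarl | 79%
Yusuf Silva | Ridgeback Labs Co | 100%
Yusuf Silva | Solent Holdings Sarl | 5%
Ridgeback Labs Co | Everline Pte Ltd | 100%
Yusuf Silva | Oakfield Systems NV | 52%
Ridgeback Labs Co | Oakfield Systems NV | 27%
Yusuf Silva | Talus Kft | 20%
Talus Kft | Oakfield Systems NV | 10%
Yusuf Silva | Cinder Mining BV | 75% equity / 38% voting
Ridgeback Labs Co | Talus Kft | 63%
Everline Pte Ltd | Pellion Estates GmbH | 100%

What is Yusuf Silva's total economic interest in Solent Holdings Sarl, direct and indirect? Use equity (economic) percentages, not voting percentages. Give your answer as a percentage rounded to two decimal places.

Yusuf reaches Solent along 3 paths.
Via Ridgeback: 100% × 5% = 5%.
Via Cinder: 75% × 79% = 59.25%.
Direct stake: 5% = 5%.
Total: 5% + 59.25% + 5% = 69.25%.

69.25%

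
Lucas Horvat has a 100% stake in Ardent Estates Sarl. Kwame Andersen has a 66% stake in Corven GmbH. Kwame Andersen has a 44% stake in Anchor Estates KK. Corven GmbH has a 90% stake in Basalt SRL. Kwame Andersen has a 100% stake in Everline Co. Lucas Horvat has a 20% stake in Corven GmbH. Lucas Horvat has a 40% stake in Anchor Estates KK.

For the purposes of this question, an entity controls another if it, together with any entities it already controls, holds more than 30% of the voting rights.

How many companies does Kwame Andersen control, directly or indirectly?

Kwame holds 66% of Corven, so Kwame controls Corven.
Kwame holds 44% of Anchor, so Kwame controls Anchor.
Kwame holds 100% of Everline, so Kwame controls Everline.
Corven holds 90% of Basalt, so Kwame controls Basalt.
No other company's threshold is met.
Kwame controls 4 companies.

4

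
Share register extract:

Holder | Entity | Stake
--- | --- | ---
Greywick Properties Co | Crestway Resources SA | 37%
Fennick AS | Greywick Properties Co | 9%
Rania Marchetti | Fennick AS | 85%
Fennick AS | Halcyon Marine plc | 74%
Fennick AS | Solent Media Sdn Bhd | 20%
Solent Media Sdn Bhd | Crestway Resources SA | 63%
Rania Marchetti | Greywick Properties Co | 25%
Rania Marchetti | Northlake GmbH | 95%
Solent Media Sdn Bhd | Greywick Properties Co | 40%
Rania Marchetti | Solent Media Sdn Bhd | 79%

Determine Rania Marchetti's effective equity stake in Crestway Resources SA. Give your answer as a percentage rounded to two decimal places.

86.77%

Rania reaches Crestway along 6 paths.
Via Solent: 79% × 63% = 49.77%.
Via Fennick → Solent: 85% × 20% × 63% = 10.71%.
Via Greywick: 25% × 37% = 9.25%.
Via Solent → Greywick: 79% × 40% × 37% = 11.692%.
Via Fennick → Solent → Greywick: 85% × 20% × 40% × 37% = 2.516%.
Via Fennick → Greywick: 85% × 9% × 37% = 2.8305%.
Total: 49.77% + 10.71% + 9.25% + 11.692% + 2.516% + 2.8305% = 86.7685%.
Rounded: 86.77%.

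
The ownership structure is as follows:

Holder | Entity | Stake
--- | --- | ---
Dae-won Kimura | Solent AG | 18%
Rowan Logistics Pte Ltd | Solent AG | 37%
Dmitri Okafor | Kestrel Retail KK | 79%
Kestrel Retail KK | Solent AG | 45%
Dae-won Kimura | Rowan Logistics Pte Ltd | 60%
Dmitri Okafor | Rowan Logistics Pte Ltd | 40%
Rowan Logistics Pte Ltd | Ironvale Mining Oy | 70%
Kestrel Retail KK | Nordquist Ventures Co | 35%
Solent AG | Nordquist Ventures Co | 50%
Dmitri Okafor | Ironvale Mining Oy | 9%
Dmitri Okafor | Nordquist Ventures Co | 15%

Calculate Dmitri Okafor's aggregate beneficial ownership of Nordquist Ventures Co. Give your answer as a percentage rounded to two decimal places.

67.83%

Dmitri reaches Nordquist along 4 paths.
Via Rowan → Solent: 40% × 37% × 50% = 7.4%.
Via Kestrel → Solent: 79% × 45% × 50% = 17.775%.
Via Kestrel: 79% × 35% = 27.65%.
Direct stake: 15% = 15%.
Total: 7.4% + 17.775% + 27.65% + 15% = 67.825%.
Rounded: 67.83%.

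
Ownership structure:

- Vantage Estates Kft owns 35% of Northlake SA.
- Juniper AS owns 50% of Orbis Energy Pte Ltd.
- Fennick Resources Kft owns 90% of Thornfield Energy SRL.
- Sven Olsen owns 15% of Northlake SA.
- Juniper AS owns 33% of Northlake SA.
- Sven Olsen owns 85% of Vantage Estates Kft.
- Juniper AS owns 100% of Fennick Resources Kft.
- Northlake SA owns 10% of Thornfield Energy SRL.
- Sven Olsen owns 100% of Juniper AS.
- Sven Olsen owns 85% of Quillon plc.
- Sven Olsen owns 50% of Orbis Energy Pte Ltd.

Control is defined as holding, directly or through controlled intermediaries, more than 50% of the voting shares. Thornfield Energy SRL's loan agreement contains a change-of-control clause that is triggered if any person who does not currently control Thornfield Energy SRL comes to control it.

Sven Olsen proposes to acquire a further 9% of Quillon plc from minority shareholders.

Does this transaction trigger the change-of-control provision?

No

The purchase changes only Sven's holdings, so Sven is the only person who could newly come to control Thornfield.
Sven holds 100% of Juniper, so Sven controls Juniper.
Sven holds 85% of Vantage, so Sven controls Vantage.
Juniper and Sven and Vantage together hold 33% + 15% + 35% = 83% of Northlake, so Sven controls Northlake.
Juniper holds 100% of Fennick, so Sven controls Fennick.
Northlake and Fennick together hold 10% + 90% = 100% of Thornfield, so Sven controls Thornfield.
So Sven already controls Thornfield before the transaction.
After the purchase, Sven's direct stake in Quillon rises to 85% + 9% = 94%.
Sven controlled Thornfield already, so this is not a new person acquiring control; every other person's position is unchanged or reduced.
No new person acquires control, so the clause is not triggered.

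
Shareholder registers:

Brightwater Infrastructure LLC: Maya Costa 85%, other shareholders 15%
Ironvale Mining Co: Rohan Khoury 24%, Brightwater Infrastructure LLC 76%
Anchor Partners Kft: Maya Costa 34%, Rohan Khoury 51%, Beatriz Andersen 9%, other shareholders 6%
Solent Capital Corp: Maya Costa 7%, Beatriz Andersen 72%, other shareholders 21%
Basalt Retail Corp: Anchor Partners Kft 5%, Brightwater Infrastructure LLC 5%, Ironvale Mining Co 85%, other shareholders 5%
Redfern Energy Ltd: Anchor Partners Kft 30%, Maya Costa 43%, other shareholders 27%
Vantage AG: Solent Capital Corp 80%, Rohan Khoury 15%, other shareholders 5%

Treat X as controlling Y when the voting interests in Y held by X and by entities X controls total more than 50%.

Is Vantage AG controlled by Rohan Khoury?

Rohan holds 51% of Anchor, so Rohan controls Anchor.
In Vantage, Rohan's side holds only 15%, not > 50%.
So Rohan does not control Vantage.

No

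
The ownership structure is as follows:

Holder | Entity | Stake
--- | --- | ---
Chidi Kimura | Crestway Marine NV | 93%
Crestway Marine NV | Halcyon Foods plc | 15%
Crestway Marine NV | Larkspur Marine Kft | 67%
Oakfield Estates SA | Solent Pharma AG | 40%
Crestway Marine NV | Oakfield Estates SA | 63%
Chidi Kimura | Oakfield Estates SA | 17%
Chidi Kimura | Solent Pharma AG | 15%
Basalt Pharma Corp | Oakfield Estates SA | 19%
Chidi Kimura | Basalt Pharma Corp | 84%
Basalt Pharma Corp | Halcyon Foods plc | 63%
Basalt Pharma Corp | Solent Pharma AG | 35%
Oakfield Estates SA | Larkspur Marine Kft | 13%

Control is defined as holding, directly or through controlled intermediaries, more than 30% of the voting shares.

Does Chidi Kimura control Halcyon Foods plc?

Chidi holds 93% of Crestway, so Chidi controls Crestway.
Chidi holds 84% of Basalt, so Chidi controls Basalt.
Basalt and Crestway together hold 63% + 15% = 78% of Halcyon, so Chidi controls Halcyon.

Yes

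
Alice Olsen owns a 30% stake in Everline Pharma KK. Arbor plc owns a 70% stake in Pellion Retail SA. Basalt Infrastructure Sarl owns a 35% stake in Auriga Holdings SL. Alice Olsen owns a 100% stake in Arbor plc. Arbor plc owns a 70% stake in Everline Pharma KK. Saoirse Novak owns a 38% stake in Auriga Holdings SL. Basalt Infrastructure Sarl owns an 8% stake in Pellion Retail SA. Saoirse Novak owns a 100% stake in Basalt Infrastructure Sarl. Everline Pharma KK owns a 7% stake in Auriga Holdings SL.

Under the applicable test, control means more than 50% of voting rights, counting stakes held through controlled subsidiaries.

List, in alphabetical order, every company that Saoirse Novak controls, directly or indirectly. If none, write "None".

Auriga Holdings SL, Basalt Infrastructure Sarl

Saoirse holds 100% of Basalt, so Saoirse controls Basalt.
Basalt and Saoirse together hold 35% + 38% = 73% of Auriga, so Saoirse controls Auriga.
No other company's threshold is met.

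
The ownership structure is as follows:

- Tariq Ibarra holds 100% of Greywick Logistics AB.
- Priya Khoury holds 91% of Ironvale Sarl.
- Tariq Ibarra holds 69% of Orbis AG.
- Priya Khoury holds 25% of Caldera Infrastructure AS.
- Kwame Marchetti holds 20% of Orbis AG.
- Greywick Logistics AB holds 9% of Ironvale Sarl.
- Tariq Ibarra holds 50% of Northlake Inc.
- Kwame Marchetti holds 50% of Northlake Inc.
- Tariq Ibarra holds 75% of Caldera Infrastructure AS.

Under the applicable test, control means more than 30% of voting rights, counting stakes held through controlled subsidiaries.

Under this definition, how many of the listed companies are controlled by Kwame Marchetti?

1

Kwame holds 50% of Northlake, so Kwame controls Northlake.
No other company's threshold is met.
Kwame controls 1 company.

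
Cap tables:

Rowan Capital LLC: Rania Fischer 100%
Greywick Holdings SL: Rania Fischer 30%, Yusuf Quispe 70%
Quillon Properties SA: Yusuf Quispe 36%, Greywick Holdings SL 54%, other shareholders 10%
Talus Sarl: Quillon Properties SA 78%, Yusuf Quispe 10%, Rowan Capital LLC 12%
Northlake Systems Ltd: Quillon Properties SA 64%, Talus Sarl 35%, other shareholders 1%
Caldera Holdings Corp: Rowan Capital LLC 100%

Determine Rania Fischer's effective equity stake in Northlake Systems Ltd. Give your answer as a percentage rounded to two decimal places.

Rania reaches Northlake along 3 paths.
Via Greywick → Quillon: 30% × 54% × 64% = 10.368%.
Via Greywick → Quillon → Talus: 30% × 54% × 78% × 35% = 4.4226%.
Via Rowan → Talus: 100% × 12% × 35% = 4.2%.
Total: 10.368% + 4.4226% + 4.2% = 18.9906%.
Rounded: 18.99%.

18.99%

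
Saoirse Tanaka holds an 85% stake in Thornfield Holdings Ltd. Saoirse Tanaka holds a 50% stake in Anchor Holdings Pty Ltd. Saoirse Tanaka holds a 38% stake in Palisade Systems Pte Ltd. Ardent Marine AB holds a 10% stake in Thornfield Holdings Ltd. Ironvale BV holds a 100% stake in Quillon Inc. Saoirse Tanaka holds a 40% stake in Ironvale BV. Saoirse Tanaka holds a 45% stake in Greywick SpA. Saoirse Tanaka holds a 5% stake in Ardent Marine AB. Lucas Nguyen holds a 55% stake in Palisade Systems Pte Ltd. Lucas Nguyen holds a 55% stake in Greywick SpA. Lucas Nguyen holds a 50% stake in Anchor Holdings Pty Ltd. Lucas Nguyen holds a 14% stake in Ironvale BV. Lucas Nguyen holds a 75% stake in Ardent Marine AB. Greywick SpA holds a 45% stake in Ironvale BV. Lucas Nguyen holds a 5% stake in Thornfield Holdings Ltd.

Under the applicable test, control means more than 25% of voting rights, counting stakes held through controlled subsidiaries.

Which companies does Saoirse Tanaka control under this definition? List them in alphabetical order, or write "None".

Anchor Holdings Pty Ltd, Greywick SpA, Ironvale BV, Palisade Systems Pte Ltd, Quillon Inc, Thornfield Holdings Ltd

Saoirse holds 45% of Greywick, so Saoirse controls Greywick.
Saoirse holds 38% of Palisade, so Saoirse controls Palisade.
Saoirse and Greywick together hold 40% + 45% = 85% of Ironvale, so Saoirse controls Ironvale.
Saoirse holds 50% of Anchor, so Saoirse controls Anchor.
Saoirse holds 85% of Thornfield, so Saoirse controls Thornfield.
Ironvale holds 100% of Quillon, so Saoirse controls Quillon.
No other company's threshold is met.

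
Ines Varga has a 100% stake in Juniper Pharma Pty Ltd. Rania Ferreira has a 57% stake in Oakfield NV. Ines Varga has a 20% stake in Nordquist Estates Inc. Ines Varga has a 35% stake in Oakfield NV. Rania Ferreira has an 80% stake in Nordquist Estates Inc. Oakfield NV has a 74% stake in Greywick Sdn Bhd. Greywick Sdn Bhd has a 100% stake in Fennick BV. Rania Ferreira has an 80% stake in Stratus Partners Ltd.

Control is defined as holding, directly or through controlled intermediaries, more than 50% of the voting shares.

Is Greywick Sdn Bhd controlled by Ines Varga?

No

Ines holds 100% of Juniper, so Ines controls Juniper.
Neither Ines nor any entity Ines controls holds any voting interest in Greywick.
So Ines does not control Greywick.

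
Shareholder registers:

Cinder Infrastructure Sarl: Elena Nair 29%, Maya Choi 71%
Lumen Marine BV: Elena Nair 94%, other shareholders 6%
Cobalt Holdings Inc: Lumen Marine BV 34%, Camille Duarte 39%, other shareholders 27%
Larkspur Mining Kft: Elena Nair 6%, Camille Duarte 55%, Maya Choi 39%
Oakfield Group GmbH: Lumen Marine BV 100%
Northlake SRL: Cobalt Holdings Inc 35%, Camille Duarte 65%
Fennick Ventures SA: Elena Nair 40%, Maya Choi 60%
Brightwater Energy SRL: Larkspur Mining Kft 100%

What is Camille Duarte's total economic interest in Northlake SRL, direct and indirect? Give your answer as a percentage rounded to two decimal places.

Camille reaches Northlake along 2 paths.
Via Cobalt: 39% × 35% = 13.65%.
Direct stake: 65% = 65%.
Total: 13.65% + 65% = 78.65%.

78.65%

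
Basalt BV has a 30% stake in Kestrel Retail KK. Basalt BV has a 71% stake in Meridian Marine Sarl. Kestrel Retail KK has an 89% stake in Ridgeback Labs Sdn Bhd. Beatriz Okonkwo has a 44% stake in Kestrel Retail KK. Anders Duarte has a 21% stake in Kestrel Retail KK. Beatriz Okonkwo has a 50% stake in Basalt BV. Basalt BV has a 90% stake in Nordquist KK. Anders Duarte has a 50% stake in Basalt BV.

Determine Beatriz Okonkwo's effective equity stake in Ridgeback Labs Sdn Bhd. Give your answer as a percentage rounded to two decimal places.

Beatriz reaches Ridgeback along 2 paths.
Via Kestrel: 44% × 89% = 39.16%.
Via Basalt → Kestrel: 50% × 30% × 89% = 13.35%.
Total: 39.16% + 13.35% = 52.51%.

52.51%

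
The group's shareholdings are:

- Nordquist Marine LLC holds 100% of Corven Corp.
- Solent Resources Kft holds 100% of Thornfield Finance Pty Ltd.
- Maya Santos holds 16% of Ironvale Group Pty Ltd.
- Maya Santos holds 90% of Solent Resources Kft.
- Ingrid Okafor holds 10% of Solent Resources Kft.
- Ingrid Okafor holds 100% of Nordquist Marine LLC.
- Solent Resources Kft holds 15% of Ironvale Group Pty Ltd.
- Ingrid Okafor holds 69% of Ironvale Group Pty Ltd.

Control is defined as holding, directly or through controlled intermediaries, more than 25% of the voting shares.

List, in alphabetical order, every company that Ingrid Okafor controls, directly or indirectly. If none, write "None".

Ingrid holds 100% of Nordquist, so Ingrid controls Nordquist.
Ingrid holds 69% of Ironvale, so Ingrid controls Ironvale.
Nordquist holds 100% of Corven, so Ingrid controls Corven.
No other company's threshold is met.

Corven Corp, Ironvale Group Pty Ltd, Nordquist Marine LLC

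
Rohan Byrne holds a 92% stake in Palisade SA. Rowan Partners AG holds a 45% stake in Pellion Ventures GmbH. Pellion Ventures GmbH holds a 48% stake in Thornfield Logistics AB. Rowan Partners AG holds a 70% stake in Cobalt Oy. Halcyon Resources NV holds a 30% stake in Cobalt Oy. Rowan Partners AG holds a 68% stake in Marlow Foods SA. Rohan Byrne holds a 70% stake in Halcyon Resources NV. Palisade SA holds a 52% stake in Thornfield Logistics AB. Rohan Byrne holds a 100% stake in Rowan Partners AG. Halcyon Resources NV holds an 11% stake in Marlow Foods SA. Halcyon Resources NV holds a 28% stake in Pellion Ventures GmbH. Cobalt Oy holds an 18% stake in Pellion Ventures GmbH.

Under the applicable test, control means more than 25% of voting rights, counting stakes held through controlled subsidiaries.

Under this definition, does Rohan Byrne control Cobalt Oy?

Rohan holds 100% of Rowan, so Rohan controls Rowan.
Rohan holds 70% of Halcyon, so Rohan controls Halcyon.
Rowan and Halcyon together hold 70% + 30% = 100% of Cobalt, so Rohan controls Cobalt.

Yes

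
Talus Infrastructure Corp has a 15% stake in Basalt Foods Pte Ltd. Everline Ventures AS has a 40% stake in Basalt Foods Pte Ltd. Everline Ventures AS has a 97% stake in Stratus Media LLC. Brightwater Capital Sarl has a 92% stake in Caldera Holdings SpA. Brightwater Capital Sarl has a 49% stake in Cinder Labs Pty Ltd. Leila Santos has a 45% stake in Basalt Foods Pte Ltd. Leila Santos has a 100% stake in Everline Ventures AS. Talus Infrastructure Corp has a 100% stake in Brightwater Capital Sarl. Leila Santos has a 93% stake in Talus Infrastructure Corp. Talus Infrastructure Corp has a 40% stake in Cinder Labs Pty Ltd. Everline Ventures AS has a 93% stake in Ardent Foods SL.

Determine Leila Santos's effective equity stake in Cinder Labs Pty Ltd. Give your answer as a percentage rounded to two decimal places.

Leila reaches Cinder along 2 paths.
Via Talus → Brightwater: 93% × 100% × 49% = 45.57%.
Via Talus: 93% × 40% = 37.2%.
Total: 45.57% + 37.2% = 82.77%.

82.77%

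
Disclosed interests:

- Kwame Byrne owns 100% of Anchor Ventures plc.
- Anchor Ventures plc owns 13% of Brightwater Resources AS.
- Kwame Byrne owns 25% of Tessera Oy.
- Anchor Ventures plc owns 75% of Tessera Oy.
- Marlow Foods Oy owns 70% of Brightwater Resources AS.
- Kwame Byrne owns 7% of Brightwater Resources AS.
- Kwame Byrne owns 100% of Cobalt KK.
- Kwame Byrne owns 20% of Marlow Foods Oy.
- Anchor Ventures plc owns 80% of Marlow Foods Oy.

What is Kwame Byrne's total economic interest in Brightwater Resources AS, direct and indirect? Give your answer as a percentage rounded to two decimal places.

Kwame reaches Brightwater along 4 paths.
Direct stake: 7% = 7%.
Via Anchor: 100% × 13% = 13%.
Via Marlow: 20% × 70% = 14%.
Via Anchor → Marlow: 100% × 80% × 70% = 56%.
Total: 7% + 13% + 14% + 56% = 90%.
Rounded: 90.00%.

90.00%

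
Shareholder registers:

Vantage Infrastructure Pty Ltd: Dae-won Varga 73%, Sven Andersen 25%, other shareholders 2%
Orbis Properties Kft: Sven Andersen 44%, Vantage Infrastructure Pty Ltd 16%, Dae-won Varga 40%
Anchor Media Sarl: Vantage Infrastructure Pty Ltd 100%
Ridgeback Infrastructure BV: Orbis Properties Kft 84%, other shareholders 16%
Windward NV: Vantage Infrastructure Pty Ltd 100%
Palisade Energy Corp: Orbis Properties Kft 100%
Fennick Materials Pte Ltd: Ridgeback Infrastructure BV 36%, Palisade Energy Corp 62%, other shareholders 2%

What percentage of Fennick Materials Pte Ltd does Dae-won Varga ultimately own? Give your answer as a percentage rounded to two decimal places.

Dae-won reaches Fennick along 4 paths.
Via Vantage → Orbis → Ridgeback: 73% × 16% × 84% × 36% = 3.532032%.
Via Orbis → Ridgeback: 40% × 84% × 36% = 12.096%.
Via Vantage → Orbis → Palisade: 73% × 16% × 100% × 62% = 7.2416%.
Via Orbis → Palisade: 40% × 100% × 62% = 24.8%.
Total: 3.532032% + 12.096% + 7.2416% + 24.8% = 47.669632%.
Rounded: 47.67%.

47.67%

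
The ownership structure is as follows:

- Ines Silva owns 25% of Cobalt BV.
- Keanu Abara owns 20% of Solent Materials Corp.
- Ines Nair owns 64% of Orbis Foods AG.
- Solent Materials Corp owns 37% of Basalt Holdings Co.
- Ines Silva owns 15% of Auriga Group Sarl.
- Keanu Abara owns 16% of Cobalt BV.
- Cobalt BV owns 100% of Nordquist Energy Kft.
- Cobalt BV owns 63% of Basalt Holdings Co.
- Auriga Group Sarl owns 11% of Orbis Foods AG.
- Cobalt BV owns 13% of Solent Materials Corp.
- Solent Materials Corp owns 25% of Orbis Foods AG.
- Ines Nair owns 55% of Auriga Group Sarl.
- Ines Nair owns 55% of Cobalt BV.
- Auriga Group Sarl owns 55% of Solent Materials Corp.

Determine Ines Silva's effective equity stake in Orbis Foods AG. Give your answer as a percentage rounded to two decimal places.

4.53%

Ines Silva reaches Orbis along 3 paths.
Via Auriga → Solent: 15% × 55% × 25% = 2.0625%.
Via Cobalt → Solent: 25% × 13% × 25% = 0.8125%.
Via Auriga: 15% × 11% = 1.65%.
Total: 2.0625% + 0.8125% + 1.65% = 4.525%.
Rounded: 4.53%.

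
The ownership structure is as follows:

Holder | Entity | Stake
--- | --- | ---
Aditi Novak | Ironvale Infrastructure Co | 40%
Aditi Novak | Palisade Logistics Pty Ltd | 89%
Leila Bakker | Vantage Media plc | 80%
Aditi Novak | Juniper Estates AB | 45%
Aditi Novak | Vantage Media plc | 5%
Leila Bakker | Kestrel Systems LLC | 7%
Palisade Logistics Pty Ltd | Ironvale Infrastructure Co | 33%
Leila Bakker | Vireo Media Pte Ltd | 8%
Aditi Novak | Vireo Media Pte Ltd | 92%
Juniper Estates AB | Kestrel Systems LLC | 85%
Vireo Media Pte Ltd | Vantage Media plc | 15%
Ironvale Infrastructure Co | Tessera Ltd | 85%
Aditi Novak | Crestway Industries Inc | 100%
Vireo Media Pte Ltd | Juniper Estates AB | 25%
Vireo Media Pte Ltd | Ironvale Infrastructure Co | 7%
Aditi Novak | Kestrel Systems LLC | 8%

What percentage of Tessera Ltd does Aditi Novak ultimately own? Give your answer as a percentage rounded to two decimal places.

64.44%

Aditi reaches Tessera along 3 paths.
Via Palisade → Ironvale: 89% × 33% × 85% = 24.9645%.
Via Ironvale: 40% × 85% = 34%.
Via Vireo → Ironvale: 92% × 7% × 85% = 5.474%.
Total: 24.9645% + 34% + 5.474% = 64.4385%.
Rounded: 64.44%.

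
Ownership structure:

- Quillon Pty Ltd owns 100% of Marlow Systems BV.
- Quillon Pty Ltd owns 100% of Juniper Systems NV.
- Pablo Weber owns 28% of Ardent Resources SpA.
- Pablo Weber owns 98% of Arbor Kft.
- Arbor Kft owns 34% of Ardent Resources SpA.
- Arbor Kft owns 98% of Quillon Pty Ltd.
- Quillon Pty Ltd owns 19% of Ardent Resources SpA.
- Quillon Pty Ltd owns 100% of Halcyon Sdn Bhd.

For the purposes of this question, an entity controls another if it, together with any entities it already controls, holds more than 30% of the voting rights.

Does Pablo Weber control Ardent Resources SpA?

Yes

Pablo holds 98% of Arbor, so Pablo controls Arbor.
Arbor holds 98% of Quillon, so Pablo controls Quillon.
Pablo and Arbor and Quillon together hold 28% + 34% + 19% = 81% of Ardent, so Pablo controls Ardent.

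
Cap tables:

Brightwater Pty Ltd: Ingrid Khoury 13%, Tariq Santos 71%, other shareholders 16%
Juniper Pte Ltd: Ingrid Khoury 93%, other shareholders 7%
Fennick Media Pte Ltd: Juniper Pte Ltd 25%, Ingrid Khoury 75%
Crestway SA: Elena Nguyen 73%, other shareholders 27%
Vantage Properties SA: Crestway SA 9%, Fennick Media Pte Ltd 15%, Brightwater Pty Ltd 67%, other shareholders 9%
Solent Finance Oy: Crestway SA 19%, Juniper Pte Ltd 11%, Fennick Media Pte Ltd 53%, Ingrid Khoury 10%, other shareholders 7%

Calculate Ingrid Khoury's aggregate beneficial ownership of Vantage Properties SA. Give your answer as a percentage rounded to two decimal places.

23.45%

Ingrid reaches Vantage along 3 paths.
Via Juniper → Fennick: 93% × 25% × 15% = 3.4875%.
Via Fennick: 75% × 15% = 11.25%.
Via Brightwater: 13% × 67% = 8.71%.
Total: 3.4875% + 11.25% + 8.71% = 23.4475%.
Rounded: 23.45%.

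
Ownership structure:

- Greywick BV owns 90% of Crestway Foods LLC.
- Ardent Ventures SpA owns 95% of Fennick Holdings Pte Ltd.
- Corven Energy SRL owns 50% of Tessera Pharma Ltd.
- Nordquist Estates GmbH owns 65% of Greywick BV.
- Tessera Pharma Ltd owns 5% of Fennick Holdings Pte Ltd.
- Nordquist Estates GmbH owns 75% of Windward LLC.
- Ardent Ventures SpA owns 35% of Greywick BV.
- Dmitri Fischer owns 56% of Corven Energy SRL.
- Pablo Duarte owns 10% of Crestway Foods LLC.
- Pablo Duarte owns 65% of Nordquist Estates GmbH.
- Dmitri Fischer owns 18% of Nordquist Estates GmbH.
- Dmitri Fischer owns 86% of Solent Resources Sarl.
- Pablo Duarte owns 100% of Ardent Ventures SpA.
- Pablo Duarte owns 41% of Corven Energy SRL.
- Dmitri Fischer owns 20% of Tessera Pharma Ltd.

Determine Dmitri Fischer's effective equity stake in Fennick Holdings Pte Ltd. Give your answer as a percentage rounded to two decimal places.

2.40%

Dmitri reaches Fennick along 2 paths.
Via Corven → Tessera: 56% × 50% × 5% = 1.4%.
Via Tessera: 20% × 5% = 1%.
Total: 1.4% + 1% = 2.4%.
Rounded: 2.40%.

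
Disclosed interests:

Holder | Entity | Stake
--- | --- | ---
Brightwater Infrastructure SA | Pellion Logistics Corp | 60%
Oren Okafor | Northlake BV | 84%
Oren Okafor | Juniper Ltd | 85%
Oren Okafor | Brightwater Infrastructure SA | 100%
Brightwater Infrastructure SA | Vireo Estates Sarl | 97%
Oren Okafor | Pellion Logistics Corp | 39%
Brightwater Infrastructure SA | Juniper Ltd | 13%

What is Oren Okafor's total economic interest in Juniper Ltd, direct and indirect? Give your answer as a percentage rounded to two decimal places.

98.00%

Oren reaches Juniper along 2 paths.
Via Brightwater: 100% × 13% = 13%.
Direct stake: 85% = 85%.
Total: 13% + 85% = 98%.
Rounded: 98.00%.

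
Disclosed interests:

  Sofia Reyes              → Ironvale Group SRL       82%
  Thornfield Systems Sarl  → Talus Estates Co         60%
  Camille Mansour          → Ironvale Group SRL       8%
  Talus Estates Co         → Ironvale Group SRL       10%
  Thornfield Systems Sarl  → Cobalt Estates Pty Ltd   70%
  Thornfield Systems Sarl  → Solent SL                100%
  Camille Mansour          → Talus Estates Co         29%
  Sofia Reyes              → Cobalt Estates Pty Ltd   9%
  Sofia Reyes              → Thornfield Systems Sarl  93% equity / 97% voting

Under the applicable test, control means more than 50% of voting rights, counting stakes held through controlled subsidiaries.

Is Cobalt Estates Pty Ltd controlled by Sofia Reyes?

Yes

Sofia holds 97% of Thornfield, so Sofia controls Thornfield.
Thornfield and Sofia together hold 70% + 9% = 79% of Cobalt, so Sofia controls Cobalt.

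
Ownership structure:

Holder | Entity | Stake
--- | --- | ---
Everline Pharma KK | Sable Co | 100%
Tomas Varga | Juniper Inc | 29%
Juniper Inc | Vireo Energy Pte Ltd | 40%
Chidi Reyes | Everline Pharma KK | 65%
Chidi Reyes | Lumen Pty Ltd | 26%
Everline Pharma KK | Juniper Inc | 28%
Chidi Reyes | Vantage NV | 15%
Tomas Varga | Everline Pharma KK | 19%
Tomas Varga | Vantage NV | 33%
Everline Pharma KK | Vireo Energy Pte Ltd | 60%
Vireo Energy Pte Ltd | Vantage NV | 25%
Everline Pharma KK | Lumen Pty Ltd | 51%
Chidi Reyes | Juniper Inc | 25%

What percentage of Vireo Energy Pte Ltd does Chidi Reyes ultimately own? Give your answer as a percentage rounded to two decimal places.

56.28%

Chidi reaches Vireo along 3 paths.
Via Everline: 65% × 60% = 39%.
Via Juniper: 25% × 40% = 10%.
Via Everline → Juniper: 65% × 28% × 40% = 7.28%.
Total: 39% + 10% + 7.28% = 56.28%.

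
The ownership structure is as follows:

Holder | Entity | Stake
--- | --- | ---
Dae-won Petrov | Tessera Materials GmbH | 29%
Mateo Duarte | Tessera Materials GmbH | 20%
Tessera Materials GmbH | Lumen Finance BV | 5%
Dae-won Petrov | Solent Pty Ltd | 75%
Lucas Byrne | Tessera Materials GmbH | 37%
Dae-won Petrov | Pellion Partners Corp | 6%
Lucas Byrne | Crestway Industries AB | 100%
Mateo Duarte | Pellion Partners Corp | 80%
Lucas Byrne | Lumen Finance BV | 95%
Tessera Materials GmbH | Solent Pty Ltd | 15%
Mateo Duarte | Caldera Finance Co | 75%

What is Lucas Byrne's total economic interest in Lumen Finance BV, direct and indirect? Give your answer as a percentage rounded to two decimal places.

96.85%

Lucas reaches Lumen along 2 paths.
Via Tessera: 37% × 5% = 1.85%.
Direct stake: 95% = 95%.
Total: 1.85% + 95% = 96.85%.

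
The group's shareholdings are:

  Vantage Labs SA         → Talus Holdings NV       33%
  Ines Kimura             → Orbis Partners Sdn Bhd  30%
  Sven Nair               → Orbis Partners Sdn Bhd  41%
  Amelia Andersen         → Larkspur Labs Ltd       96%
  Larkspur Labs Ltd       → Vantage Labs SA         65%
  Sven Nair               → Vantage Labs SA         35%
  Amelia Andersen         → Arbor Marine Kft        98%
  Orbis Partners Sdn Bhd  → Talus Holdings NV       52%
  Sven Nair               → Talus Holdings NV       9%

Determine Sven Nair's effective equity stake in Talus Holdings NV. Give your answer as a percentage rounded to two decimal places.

41.87%

Sven reaches Talus along 3 paths.
Via Vantage: 35% × 33% = 11.55%.
Direct stake: 9% = 9%.
Via Orbis: 41% × 52% = 21.32%.
Total: 11.55% + 9% + 21.32% = 41.87%.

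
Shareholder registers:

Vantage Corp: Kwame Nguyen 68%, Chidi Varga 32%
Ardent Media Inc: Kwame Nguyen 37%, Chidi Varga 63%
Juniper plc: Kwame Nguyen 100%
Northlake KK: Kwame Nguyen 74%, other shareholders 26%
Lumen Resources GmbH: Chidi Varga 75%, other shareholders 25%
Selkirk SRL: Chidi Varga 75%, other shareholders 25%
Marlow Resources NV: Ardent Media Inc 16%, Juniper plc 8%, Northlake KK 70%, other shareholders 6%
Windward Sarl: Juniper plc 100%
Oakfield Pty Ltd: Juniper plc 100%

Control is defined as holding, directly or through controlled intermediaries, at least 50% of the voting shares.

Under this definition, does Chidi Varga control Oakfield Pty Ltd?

Chidi holds 63% of Ardent, so Chidi controls Ardent.
Chidi holds 75% of Lumen, so Chidi controls Lumen.
Chidi holds 75% of Selkirk, so Chidi controls Selkirk.
Neither Chidi nor any entity Chidi controls holds any voting interest in Oakfield.
So Chidi does not control Oakfield.

No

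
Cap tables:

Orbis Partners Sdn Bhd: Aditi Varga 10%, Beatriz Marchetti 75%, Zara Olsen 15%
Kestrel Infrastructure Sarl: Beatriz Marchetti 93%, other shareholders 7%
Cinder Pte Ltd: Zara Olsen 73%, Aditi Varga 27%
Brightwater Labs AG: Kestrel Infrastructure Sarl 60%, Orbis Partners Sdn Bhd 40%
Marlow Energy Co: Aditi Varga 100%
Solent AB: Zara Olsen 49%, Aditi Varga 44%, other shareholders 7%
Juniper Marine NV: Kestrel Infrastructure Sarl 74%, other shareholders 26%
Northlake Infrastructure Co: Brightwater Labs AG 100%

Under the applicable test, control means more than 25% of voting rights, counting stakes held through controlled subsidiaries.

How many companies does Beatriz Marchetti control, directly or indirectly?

5

Beatriz holds 75% of Orbis, so Beatriz controls Orbis.
Beatriz holds 93% of Kestrel, so Beatriz controls Kestrel.
Kestrel and Orbis together hold 60% + 40% = 100% of Brightwater, so Beatriz controls Brightwater.
Kestrel holds 74% of Juniper, so Beatriz controls Juniper.
Brightwater holds 100% of Northlake, so Beatriz controls Northlake.
No other company's threshold is met.
Beatriz controls 5 companies.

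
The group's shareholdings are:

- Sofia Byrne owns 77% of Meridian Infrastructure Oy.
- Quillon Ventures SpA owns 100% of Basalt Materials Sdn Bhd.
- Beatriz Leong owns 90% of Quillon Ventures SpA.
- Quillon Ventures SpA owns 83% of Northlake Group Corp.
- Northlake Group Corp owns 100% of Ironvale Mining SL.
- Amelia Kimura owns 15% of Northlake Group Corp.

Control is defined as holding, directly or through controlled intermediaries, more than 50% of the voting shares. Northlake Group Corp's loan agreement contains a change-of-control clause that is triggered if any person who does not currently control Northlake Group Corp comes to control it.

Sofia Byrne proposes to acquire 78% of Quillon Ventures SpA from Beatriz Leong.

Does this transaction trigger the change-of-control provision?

The purchase adds only to Sofia's holdings (Beatriz's stake shrinks), so Sofia is the only person who could newly come to control Northlake.
Sofia holds 77% of Meridian, so Sofia controls Meridian.
Neither Sofia nor any entity Sofia controls holds any voting interest in Northlake.
So before the transaction, Sofia does not control Northlake.
After the purchase, Sofia holds 78% of Quillon directly, and Beatriz's stake falls to 12%.
Sofia holds 78% of Quillon, so Sofia controls Quillon.
Quillon holds 83% of Northlake, so Sofia controls Northlake.
Sofia did not control Northlake before and does after, so the clause is triggered.

Yes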